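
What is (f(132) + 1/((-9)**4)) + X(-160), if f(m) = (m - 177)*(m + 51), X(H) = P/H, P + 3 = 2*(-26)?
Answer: -1728882517/209952 ≈ -8234.7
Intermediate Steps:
P = -55 (P = -3 + 2*(-26) = -3 - 52 = -55)
X(H) = -55/H
f(m) = (-177 + m)*(51 + m)
(f(132) + 1/((-9)**4)) + X(-160) = ((-9027 + 132**2 - 126*132) + 1/((-9)**4)) - 55/(-160) = ((-9027 + 17424 - 16632) + 1/6561) - 55*(-1/160) = (-8235 + 1/6561) + 11/32 = -54029834/6561 + 11/32 = -1728882517/209952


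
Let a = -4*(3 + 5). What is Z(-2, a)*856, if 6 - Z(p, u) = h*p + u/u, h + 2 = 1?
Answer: 2568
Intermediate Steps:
h = -1 (h = -2 + 1 = -1)
a = -32 (a = -4*8 = -32)
Z(p, u) = 5 + p (Z(p, u) = 6 - (-p + u/u) = 6 - (-p + 1) = 6 - (1 - p) = 6 + (-1 + p) = 5 + p)
Z(-2, a)*856 = (5 - 2)*856 = 3*856 = 2568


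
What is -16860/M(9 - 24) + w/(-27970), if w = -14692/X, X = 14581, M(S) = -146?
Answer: 1719006388808/14885815805 ≈ 115.48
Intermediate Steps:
w = -14692/14581 ≈ -1.0076
-16860/M(9 - 24) + w/(-27970) = -16860/(-146) - 14692/14581/(-27970) = -16860*(-1/146) - 14692/14581*(-1/27970) = 8430/73 + 7346/203915285 = 1719006388808/14885815805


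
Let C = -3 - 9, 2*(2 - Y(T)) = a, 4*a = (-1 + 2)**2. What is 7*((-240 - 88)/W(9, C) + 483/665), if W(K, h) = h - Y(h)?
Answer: 1798573/10545 ≈ 170.56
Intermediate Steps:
a = 1/4 (a = (-1 + 2)**2/4 = (1/4)*1**2 = (1/4)*1 = 1/4 ≈ 0.25000)
Y(T) = 15/8 (Y(T) = 2 - 1/2*1/4 = 2 - 1/8 = 15/8)
C = -12
W(K, h) = -15/8 + h (W(K, h) = h - 1*15/8 = h - 15/8 = -15/8 + h)
7*((-240 - 88)/W(9, C) + 483/665) = 7*((-240 - 88)/(-15/8 - 12) + 483/665) = 7*(-328/(-111/8) + 483*(1/665)) = 7*(-328*(-8/111) + 69/95) = 7*(2624/111 + 69/95) = 7*(256939/10545) = 1798573/10545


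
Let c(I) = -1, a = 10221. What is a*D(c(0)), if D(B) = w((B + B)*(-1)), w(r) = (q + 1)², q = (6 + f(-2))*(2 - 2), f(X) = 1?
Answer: 10221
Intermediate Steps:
q = 0 (q = (6 + 1)*(2 - 2) = 7*0 = 0)
w(r) = 1 (w(r) = (0 + 1)² = 1² = 1)
D(B) = 1
a*D(c(0)) = 10221*1 = 10221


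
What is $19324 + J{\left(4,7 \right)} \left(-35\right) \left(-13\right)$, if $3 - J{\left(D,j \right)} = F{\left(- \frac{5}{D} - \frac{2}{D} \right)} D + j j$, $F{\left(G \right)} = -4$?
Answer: $5674$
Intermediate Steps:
$J{\left(D,j \right)} = 3 - j^{2} + 4 D$ ($J{\left(D,j \right)} = 3 - \left(- 4 D + j j\right) = 3 - \left(- 4 D + j^{2}\right) = 3 - \left(j^{2} - 4 D\right) = 3 + \left(- j^{2} + 4 D\right) = 3 - j^{2} + 4 D$)
$19324 + J{\left(4,7 \right)} \left(-35\right) \left(-13\right) = 19324 + \left(3 - 7^{2} + 4 \cdot 4\right) \left(-35\right) \left(-13\right) = 19324 + \left(3 - 49 + 16\right) \left(-35\right) \left(-13\right) = 19324 + \left(-30\right) \left(-35\right) \left(-13\right) = 19324 + 1050 \left(-13\right) = 19324 - 13650 = 5674$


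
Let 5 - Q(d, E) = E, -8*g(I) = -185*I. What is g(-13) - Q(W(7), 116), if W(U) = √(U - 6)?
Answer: -1517/8 ≈ -189.63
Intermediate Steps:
g(I) = 185*I/8 (g(I) = -(-185)*I/8 = 185*I/8)
W(U) = √(-6 + U)
Q(d, E) = 5 - E
g(-13) - Q(W(7), 116) = (185/8)*(-13) - (5 - 1*116) = -2405/8 - (5 - 116) = -2405/8 - 1*(-111) = -2405/8 + 111 = -1517/8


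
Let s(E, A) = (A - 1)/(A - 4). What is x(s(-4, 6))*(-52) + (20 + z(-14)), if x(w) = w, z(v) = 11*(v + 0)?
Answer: -264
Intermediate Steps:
z(v) = 11*v
s(E, A) = (-1 + A)/(-4 + A)
x(s(-4, 6))*(-52) + (20 + z(-14)) = ((-1 + 6)/(-4 + 6))*(-52) + (20 + 11*(-14)) = (5/2)*(-52) + (20 - 154) = ((1/2)*5)*(-52) - 134 = (5/2)*(-52) - 134 = -130 - 134 = -264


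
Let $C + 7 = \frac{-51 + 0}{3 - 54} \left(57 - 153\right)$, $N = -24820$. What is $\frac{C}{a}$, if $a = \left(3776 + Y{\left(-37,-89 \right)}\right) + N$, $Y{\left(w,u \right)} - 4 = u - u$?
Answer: $\frac{103}{21040} \approx 0.0048954$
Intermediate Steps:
$Y{\left(w,u \right)} = 4$ ($Y{\left(w,u \right)} = 4 + \left(u - u\right) = 4 + 0 = 4$)
$a = -21040$ ($a = \left(3776 + 4\right) - 24820 = 3780 - 24820 = -21040$)
$C = -103$ ($C = -7 + \frac{-51 + 0}{3 - 54} \left(57 - 153\right) = -7 + - \frac{51}{-51} \left(-96\right) = -7 + \left(-51\right) \left(- \frac{1}{51}\right) \left(-96\right) = -7 + 1 \left(-96\right) = -7 - 96 = -103$)
$\frac{C}{a} = - \frac{103}{-21040} = \left(-103\right) \left(- \frac{1}{21040}\right) = \frac{103}{21040}$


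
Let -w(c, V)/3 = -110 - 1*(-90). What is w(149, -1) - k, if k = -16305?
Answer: 16365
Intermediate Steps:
w(c, V) = 60 (w(c, V) = -3*(-110 - 1*(-90)) = -3*(-110 + 90) = -3*(-20) = 60)
w(149, -1) - k = 60 - 1*(-16305) = 60 + 16305 = 16365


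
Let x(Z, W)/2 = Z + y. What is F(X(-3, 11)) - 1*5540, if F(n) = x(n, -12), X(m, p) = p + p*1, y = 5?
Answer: -5486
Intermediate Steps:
X(m, p) = 2*p (X(m, p) = p + p = 2*p)
x(Z, W) = 10 + 2*Z (x(Z, W) = 2*(Z + 5) = 2*(5 + Z) = 10 + 2*Z)
F(n) = 10 + 2*n
F(X(-3, 11)) - 1*5540 = (10 + 2*(2*11)) - 1*5540 = (10 + 2*22) - 5540 = (10 + 44) - 5540 = 54 - 5540 = -5486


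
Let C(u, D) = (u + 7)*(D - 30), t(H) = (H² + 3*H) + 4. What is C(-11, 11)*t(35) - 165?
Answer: 101219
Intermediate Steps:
t(H) = 4 + H² + 3*H
C(u, D) = (-30 + D)*(7 + u) (C(u, D) = (7 + u)*(-30 + D) = (-30 + D)*(7 + u))
C(-11, 11)*t(35) - 165 = (-210 - 30*(-11) + 7*11 + 11*(-11))*(4 + 35² + 3*35) - 165 = (-210 + 330 + 77 - 121)*(4 + 1225 + 105) - 165 = 76*1334 - 165 = 101384 - 165 = 101219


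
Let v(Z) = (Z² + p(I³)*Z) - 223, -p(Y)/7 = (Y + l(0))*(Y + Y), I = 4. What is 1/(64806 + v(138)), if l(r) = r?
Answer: -1/7829845 ≈ -1.2772e-7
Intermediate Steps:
p(Y) = -14*Y² (p(Y) = -7*(Y + 0)*(Y + Y) = -7*Y*2*Y = -14*Y²)
v(Z) = -223 + Z² - 57344*Z (v(Z) = (Z² + (-14*(4³)²)*Z) - 223 = (Z² + (-14*64²)*Z) - 223 = (Z² + (-14*4096)*Z) - 223 = (Z² - 57344*Z) - 223 = -223 + Z² - 57344*Z)
1/(64806 + v(138)) = 1/(64806 + (-223 + 138² - 57344*138)) = 1/(64806 + (-223 + 19044 - 7913472)) = 1/(64806 - 7894651) = 1/(-7829845) = -1/7829845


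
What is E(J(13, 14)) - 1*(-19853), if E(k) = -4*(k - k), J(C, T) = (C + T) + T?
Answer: 19853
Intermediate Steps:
J(C, T) = C + 2*T
E(k) = 0 (E(k) = -4*0 = 0)
E(J(13, 14)) - 1*(-19853) = 0 - 1*(-19853) = 0 + 19853 = 19853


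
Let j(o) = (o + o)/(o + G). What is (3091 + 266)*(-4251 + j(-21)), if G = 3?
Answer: -14262774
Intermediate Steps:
j(o) = 2*o/(3 + o) (j(o) = (o + o)/(o + 3) = (2*o)/(3 + o) = 2*o/(3 + o))
(3091 + 266)*(-4251 + j(-21)) = (3091 + 266)*(-4251 + 2*(-21)/(3 - 21)) = 3357*(-4251 + 2*(-21)/(-18)) = 3357*(-4251 + 2*(-21)*(-1/18)) = 3357*(-4251 + 7/3) = 3357*(-12746/3) = -14262774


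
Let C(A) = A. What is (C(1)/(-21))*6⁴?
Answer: -432/7 ≈ -61.714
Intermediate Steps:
(C(1)/(-21))*6⁴ = (1/(-21))*6⁴ = -1/21*1*1296 = -1/21*1296 = -432/7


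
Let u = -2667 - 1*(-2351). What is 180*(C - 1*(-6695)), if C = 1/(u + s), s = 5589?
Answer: 6354492480/5273 ≈ 1.2051e+6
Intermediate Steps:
u = -316 (u = -2667 + 2351 = -316)
C = 1/5273 (C = 1/(-316 + 5589) = 1/5273 ≈ 0.00018965)
180*(C - 1*(-6695)) = 180*(1/5273 - 1*(-6695)) = 180*(1/5273 + 6695) = 180*(35302736/5273) = 6354492480/5273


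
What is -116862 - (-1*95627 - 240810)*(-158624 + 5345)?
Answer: -51568843785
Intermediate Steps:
-116862 - (-1*95627 - 240810)*(-158624 + 5345) = -116862 - (-95627 - 240810)*(-153279) = -116862 - (-336437)*(-153279) = -116862 - 1*51568726923 = -116862 - 51568726923 = -51568843785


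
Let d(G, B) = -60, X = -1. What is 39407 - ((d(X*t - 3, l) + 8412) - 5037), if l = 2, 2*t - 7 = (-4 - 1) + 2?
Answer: 36092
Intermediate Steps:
t = 2 (t = 7/2 + ((-4 - 1) + 2)/2 = 7/2 + (-5 + 2)/2 = 7/2 + (½)*(-3) = 7/2 - 3/2 = 2)
39407 - ((d(X*t - 3, l) + 8412) - 5037) = 39407 - ((-60 + 8412) - 5037) = 39407 - (8352 - 5037) = 39407 - 1*3315 = 39407 - 3315 = 36092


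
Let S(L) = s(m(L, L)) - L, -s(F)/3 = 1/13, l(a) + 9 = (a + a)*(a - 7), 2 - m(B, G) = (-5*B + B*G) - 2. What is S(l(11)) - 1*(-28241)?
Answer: 366103/13 ≈ 28162.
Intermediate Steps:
m(B, G) = 4 + 5*B - B*G (m(B, G) = 2 - ((-5*B + B*G) - 2) = 2 - (-2 - 5*B + B*G) = 2 + (2 + 5*B - B*G) = 4 + 5*B - B*G)
l(a) = -9 + 2*a*(-7 + a) (l(a) = -9 + (a + a)*(a - 7) = -9 + (2*a)*(-7 + a) = -9 + 2*a*(-7 + a))
s(F) = -3/13
S(L) = -3/13 - L
S(l(11)) - 1*(-28241) = (-3/13 - (-9 - 14*11 + 2*11²)) - 1*(-28241) = (-3/13 - (-9 - 154 + 2*121)) + 28241 = (-3/13 - (-9 - 154 + 242)) + 28241 = (-3/13 - 1*79) + 28241 = (-3/13 - 79) + 28241 = -1030/13 + 28241 = 366103/13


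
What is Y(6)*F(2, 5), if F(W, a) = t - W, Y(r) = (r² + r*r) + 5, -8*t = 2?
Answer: -693/4 ≈ -173.25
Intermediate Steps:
t = -¼ (t = -⅛*2 = -¼ ≈ -0.25000)
Y(r) = 5 + 2*r² (Y(r) = (r² + r²) + 5 = 2*r² + 5 = 5 + 2*r²)
F(W, a) = -¼ - W
Y(6)*F(2, 5) = (5 + 2*6²)*(-¼ - 1*2) = (5 + 2*36)*(-¼ - 2) = (5 + 72)*(-9/4) = 77*(-9/4) = -693/4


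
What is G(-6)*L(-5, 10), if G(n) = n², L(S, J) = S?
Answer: -180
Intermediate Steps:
G(-6)*L(-5, 10) = (-6)²*(-5) = 36*(-5) = -180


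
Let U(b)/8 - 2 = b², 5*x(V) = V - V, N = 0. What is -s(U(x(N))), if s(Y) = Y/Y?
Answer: -1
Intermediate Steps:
x(V) = 0 (x(V) = (V - V)/5 = (⅕)*0 = 0)
U(b) = 16 + 8*b²
s(Y) = 1
-s(U(x(N))) = -1*1 = -1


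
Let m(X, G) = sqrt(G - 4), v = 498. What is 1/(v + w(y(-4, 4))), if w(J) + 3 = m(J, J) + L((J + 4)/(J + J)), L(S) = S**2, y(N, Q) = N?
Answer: 495/245033 - 2*I*sqrt(2)/245033 ≈ 0.0020201 - 1.1543e-5*I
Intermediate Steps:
m(X, G) = sqrt(-4 + G)
w(J) = -3 + sqrt(-4 + J) + (4 + J)**2/(4*J**2) (w(J) = -3 + (sqrt(-4 + J) + ((J + 4)/(J + J))**2) = -3 + (sqrt(-4 + J) + ((4 + J)/((2*J)))**2) = -3 + (sqrt(-4 + J) + ((4 + J)*(1/(2*J)))**2) = -3 + (sqrt(-4 + J) + ((4 + J)/(2*J))**2) = -3 + (sqrt(-4 + J) + (4 + J)**2/(4*J**2)) = -3 + sqrt(-4 + J) + (4 + J)**2/(4*J**2))
1/(v + w(y(-4, 4))) = 1/(498 + (-3 + sqrt(-4 - 4) + (1/4)*(4 - 4)**2/(-4)**2)) = 1/(498 + (-3 + sqrt(-8) + (1/4)*(1/16)*0**2)) = 1/(498 + (-3 + 2*I*sqrt(2) + (1/4)*(1/16)*0)) = 1/(498 + (-3 + 2*I*sqrt(2) + 0)) = 1/(498 + (-3 + 2*I*sqrt(2))) = 1/(495 + 2*I*sqrt(2))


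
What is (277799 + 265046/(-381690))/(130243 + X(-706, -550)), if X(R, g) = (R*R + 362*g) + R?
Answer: 53016417632/81848267685 ≈ 0.64774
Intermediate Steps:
X(R, g) = R + R² + 362*g (X(R, g) = (R² + 362*g) + R = R + R² + 362*g)
(277799 + 265046/(-381690))/(130243 + X(-706, -550)) = (277799 + 265046/(-381690))/(130243 + (-706 + (-706)² + 362*(-550))) = (277799 + 265046*(-1/381690))/(130243 + (-706 + 498436 - 199100)) = (277799 - 132523/190845)/(130243 + 298630) = (53016417632/190845)/428873 = (53016417632/190845)*(1/428873) = 53016417632/81848267685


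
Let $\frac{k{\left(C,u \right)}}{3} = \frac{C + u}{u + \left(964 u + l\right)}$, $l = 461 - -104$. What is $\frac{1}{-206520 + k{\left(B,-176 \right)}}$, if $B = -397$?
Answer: $- \frac{56425}{11652890427} \approx -4.8421 \cdot 10^{-6}$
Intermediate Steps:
$l = 565$ ($l = 461 + 104 = 565$)
$k{\left(C,u \right)} = \frac{3 \left(C + u\right)}{565 + 965 u}$ ($k{\left(C,u \right)} = 3 \frac{C + u}{u + \left(964 u + 565\right)} = 3 \frac{C + u}{u + \left(565 + 964 u\right)} = 3 \frac{C + u}{565 + 965 u} = \frac{3 \left(C + u\right)}{565 + 965 u}$)
$\frac{1}{-206520 + k{\left(B,-176 \right)}} = \frac{1}{-206520 + \frac{3 \left(-397 - 176\right)}{5 \left(113 + 193 \left(-176\right)\right)}} = \frac{1}{-206520 + \frac{3}{5} \frac{1}{113 - 33968} \left(-573\right)} = \frac{1}{-206520 + \frac{3}{5} \frac{1}{-33855} \left(-573\right)} = \frac{1}{-206520 + \frac{3}{5} \left(- \frac{1}{33855}\right) \left(-573\right)} = \frac{1}{-206520 + \frac{573}{56425}} = \frac{1}{- \frac{11652890427}{56425}} = - \frac{56425}{11652890427}$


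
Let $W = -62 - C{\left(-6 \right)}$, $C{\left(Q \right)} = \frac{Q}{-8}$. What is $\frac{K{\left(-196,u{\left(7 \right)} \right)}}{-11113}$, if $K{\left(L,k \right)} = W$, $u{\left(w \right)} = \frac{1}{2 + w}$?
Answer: $\frac{251}{44452} \approx 0.0056465$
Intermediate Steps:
$C{\left(Q \right)} = - \frac{Q}{8}$ ($C{\left(Q \right)} = Q \left(- \frac{1}{8}\right) = - \frac{Q}{8}$)
$W = - \frac{251}{4}$ ($W = -62 - \left(- \frac{1}{8}\right) \left(-6\right) = -62 - \frac{3}{4} = - \frac{251}{4} \approx -62.75$)
$K{\left(L,k \right)} = - \frac{251}{4}$
$\frac{K{\left(-196,u{\left(7 \right)} \right)}}{-11113} = - \frac{251}{4 \left(-11113\right)} = \left(- \frac{251}{4}\right) \left(- \frac{1}{11113}\right) = \frac{251}{44452}$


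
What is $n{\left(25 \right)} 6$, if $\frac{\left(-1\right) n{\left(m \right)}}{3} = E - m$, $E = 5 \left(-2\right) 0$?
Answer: $450$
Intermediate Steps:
$E = 0$ ($E = \left(-10\right) 0 = 0$)
$n{\left(m \right)} = 3 m$ ($n{\left(m \right)} = - 3 \left(0 - m\right) = - 3 \left(- m\right) = 3 m$)
$n{\left(25 \right)} 6 = 3 \cdot 25 \cdot 6 = 75 \cdot 6 = 450$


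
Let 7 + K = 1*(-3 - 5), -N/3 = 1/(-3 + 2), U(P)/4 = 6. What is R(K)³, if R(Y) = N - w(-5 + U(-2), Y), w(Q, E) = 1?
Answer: 8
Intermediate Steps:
U(P) = 24 (U(P) = 4*6 = 24)
N = 3 (N = -3/(-3 + 2) = -3/(-1) = -3*(-1) = 3)
K = -15 (K = -7 + 1*(-3 - 5) = -7 + 1*(-8) = -7 - 8 = -15)
R(Y) = 2 (R(Y) = 3 - 1*1 = 3 - 1 = 2)
R(K)³ = 2³ = 8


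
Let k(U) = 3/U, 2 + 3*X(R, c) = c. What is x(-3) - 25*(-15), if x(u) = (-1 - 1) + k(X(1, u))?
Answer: 1856/5 ≈ 371.20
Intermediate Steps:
X(R, c) = -⅔ + c/3
x(u) = -2 + 3/(-⅔ + u/3) (x(u) = (-1 - 1) + 3/(-⅔ + u/3) = -2 + 3/(-⅔ + u/3))
x(-3) - 25*(-15) = (13 - 2*(-3))/(-2 - 3) - 25*(-15) = (13 + 6)/(-5) + 375 = -⅕*19 + 375 = -19/5 + 375 = 1856/5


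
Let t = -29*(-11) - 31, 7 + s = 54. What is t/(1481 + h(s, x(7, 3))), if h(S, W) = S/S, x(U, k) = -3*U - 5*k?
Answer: 48/247 ≈ 0.19433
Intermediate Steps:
x(U, k) = -5*k - 3*U
s = 47 (s = -7 + 54 = 47)
t = 288 (t = 319 - 31 = 288)
h(S, W) = 1
t/(1481 + h(s, x(7, 3))) = 288/(1481 + 1) = 288/1482 = 288*(1/1482) = 48/247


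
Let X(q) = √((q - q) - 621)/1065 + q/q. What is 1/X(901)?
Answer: 126025/126094 - 355*I*√69/126094 ≈ 0.99945 - 0.023386*I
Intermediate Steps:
X(q) = 1 + I*√69/355 (X(q) = √(0 - 621)*(1/1065) + 1 = √(-621)*(1/1065) + 1 = (3*I*√69)*(1/1065) + 1 = I*√69/355 + 1 = 1 + I*√69/355)
1/X(901) = 1/(1 + I*√69/355)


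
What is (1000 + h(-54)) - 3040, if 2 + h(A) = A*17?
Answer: -2960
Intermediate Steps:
h(A) = -2 + 17*A (h(A) = -2 + A*17 = -2 + 17*A)
(1000 + h(-54)) - 3040 = (1000 + (-2 + 17*(-54))) - 3040 = (1000 + (-2 - 918)) - 3040 = (1000 - 920) - 3040 = 80 - 3040 = -2960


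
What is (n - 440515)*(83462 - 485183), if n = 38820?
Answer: 161369317095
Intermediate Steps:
(n - 440515)*(83462 - 485183) = (38820 - 440515)*(83462 - 485183) = -401695*(-401721) = 161369317095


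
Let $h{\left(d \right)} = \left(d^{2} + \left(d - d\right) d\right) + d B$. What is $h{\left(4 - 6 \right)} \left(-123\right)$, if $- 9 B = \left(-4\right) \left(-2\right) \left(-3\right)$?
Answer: $164$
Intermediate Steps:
$B = \frac{8}{3}$ ($B = - \frac{\left(-4\right) \left(-2\right) \left(-3\right)}{9} = - \frac{8 \left(-3\right)}{9} = \left(- \frac{1}{9}\right) \left(-24\right) = \frac{8}{3} \approx 2.6667$)
$h{\left(d \right)} = d^{2} + \frac{8 d}{3}$ ($h{\left(d \right)} = \left(d^{2} + \left(d - d\right) d\right) + d \frac{8}{3} = \left(d^{2} + 0 d\right) + \frac{8 d}{3} = \left(d^{2} + 0\right) + \frac{8 d}{3} = d^{2} + \frac{8 d}{3}$)
$h{\left(4 - 6 \right)} \left(-123\right) = \frac{\left(4 - 6\right) \left(8 + 3 \left(4 - 6\right)\right)}{3} \left(-123\right) = \frac{1}{3} \left(-2\right) \left(8 + 3 \left(-2\right)\right) \left(-123\right) = \frac{1}{3} \left(-2\right) \left(8 - 6\right) \left(-123\right) = \frac{1}{3} \left(-2\right) 2 \left(-123\right) = \left(- \frac{4}{3}\right) \left(-123\right) = 164$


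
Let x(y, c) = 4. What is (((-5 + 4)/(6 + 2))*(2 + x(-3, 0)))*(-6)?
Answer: 9/2 ≈ 4.5000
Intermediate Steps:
(((-5 + 4)/(6 + 2))*(2 + x(-3, 0)))*(-6) = (((-5 + 4)/(6 + 2))*(2 + 4))*(-6) = (-1/8*6)*(-6) = (-1*⅛*6)*(-6) = -⅛*6*(-6) = -¾*(-6) = 9/2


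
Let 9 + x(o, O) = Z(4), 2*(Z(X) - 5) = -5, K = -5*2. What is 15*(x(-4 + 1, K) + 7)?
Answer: 15/2 ≈ 7.5000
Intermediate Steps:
K = -10
Z(X) = 5/2 (Z(X) = 5 + (½)*(-5) = 5 - 5/2 = 5/2)
x(o, O) = -13/2 (x(o, O) = -9 + 5/2 = -13/2)
15*(x(-4 + 1, K) + 7) = 15*(-13/2 + 7) = 15*(½) = 15/2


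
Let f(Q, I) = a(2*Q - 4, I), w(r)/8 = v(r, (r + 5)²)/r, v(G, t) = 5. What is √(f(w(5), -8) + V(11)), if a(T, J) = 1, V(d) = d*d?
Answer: √122 ≈ 11.045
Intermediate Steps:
w(r) = 40/r (w(r) = 8*(5/r) = 40/r)
V(d) = d²
f(Q, I) = 1
√(f(w(5), -8) + V(11)) = √(1 + 11²) = √(1 + 121) = √122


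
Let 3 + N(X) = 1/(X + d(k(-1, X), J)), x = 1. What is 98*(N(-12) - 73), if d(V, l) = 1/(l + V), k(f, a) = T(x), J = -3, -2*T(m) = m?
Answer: -320607/43 ≈ -7456.0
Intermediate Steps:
T(m) = -m/2
k(f, a) = -1/2 (k(f, a) = -1/2*1 = -1/2)
d(V, l) = 1/(V + l)
N(X) = -3 + 1/(-2/7 + X) (N(X) = -3 + 1/(X + 1/(-1/2 - 3)) = -3 + 1/(X + 1/(-7/2)) = -3 + 1/(X - 2/7) = -3 + 1/(-2/7 + X))
98*(N(-12) - 73) = 98*((13 - 21*(-12))/(-2 + 7*(-12)) - 73) = 98*((13 + 252)/(-2 - 84) - 73) = 98*(265/(-86) - 73) = 98*(-1/86*265 - 73) = 98*(-265/86 - 73) = 98*(-6543/86) = -320607/43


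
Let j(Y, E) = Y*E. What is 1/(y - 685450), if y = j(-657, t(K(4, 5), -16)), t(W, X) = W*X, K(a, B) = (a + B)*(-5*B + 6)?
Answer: -1/2483002 ≈ -4.0274e-7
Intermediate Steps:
K(a, B) = (6 - 5*B)*(B + a) (K(a, B) = (B + a)*(6 - 5*B) = (6 - 5*B)*(B + a))
j(Y, E) = E*Y
y = -1797552 (y = ((-5*5² + 6*5 + 6*4 - 5*5*4)*(-16))*(-657) = ((-5*25 + 30 + 24 - 100)*(-16))*(-657) = ((-125 + 30 + 24 - 100)*(-16))*(-657) = -171*(-16)*(-657) = 2736*(-657) = -1797552)
1/(y - 685450) = 1/(-1797552 - 685450) = 1/(-2483002) = -1/2483002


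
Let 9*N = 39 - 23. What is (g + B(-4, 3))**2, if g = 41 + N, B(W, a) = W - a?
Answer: 103684/81 ≈ 1280.0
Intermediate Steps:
N = 16/9 (N = (39 - 23)/9 = (1/9)*16 = 16/9 ≈ 1.7778)
g = 385/9 (g = 41 + 16/9 = 385/9 ≈ 42.778)
(g + B(-4, 3))**2 = (385/9 + (-4 - 1*3))**2 = (385/9 + (-4 - 3))**2 = (385/9 - 7)**2 = (322/9)**2 = 103684/81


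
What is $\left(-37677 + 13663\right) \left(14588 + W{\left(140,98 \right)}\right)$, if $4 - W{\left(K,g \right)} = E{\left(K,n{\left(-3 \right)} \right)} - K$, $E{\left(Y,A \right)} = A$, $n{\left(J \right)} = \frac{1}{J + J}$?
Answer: $- \frac{1061334751}{3} \approx -3.5378 \cdot 10^{8}$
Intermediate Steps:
$n{\left(J \right)} = \frac{1}{2 J}$
$W{\left(K,g \right)} = \frac{25}{6} + K$ ($W{\left(K,g \right)} = 4 - \left(\frac{1}{2 \left(-3\right)} - K\right) = 4 - \left(\frac{1}{2} \left(- \frac{1}{3}\right) - K\right) = 4 - \left(- \frac{1}{6} - K\right) = 4 + \left(\frac{1}{6} + K\right) = \frac{25}{6} + K$)
$\left(-37677 + 13663\right) \left(14588 + W{\left(140,98 \right)}\right) = \left(-37677 + 13663\right) \left(14588 + \left(\frac{25}{6} + 140\right)\right) = - 24014 \left(14588 + \frac{865}{6}\right) = \left(-24014\right) \frac{88393}{6} = - \frac{1061334751}{3}$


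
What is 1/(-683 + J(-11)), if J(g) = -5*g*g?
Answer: -1/1288 ≈ -0.00077640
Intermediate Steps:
J(g) = -5*g²
1/(-683 + J(-11)) = 1/(-683 - 5*(-11)²) = 1/(-683 - 5*121) = 1/(-683 - 605) = 1/(-1288) = -1/1288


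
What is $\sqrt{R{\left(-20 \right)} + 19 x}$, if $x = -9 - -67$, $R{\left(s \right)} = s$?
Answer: $\sqrt{1082} \approx 32.894$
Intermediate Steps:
$x = 58$ ($x = -9 + 67 = 58$)
$\sqrt{R{\left(-20 \right)} + 19 x} = \sqrt{-20 + 19 \cdot 58} = \sqrt{-20 + 1102} = \sqrt{1082}$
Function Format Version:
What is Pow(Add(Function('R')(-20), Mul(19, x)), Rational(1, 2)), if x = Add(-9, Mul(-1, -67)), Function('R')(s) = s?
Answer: Pow(1082, Rational(1, 2)) ≈ 32.894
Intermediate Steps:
x = 58 (x = Add(-9, 67) = 58)
Pow(Add(Function('R')(-20), Mul(19, x)), Rational(1, 2)) = Pow(Add(-20, Mul(19, 58)), Rational(1, 2)) = Pow(Add(-20, 1102), Rational(1, 2)) = Pow(1082, Rational(1, 2))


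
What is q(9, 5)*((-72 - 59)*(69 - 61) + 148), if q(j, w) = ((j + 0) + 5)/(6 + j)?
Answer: -840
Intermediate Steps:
q(j, w) = (5 + j)/(6 + j) (q(j, w) = (j + 5)/(6 + j) = (5 + j)/(6 + j))
q(9, 5)*((-72 - 59)*(69 - 61) + 148) = ((5 + 9)/(6 + 9))*((-72 - 59)*(69 - 61) + 148) = (14/15)*(-131*8 + 148) = ((1/15)*14)*(-1048 + 148) = (14/15)*(-900) = -840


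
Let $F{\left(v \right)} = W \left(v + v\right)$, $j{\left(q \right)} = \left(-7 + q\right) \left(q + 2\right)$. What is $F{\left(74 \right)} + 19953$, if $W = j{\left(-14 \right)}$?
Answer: $57249$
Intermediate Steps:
$j{\left(q \right)} = \left(-7 + q\right) \left(2 + q\right)$
$W = 252$ ($W = -14 + \left(-14\right)^{2} - -70 = -14 + 196 + 70 = 252$)
$F{\left(v \right)} = 504 v$ ($F{\left(v \right)} = 252 \left(v + v\right) = 252 \cdot 2 v = 504 v$)
$F{\left(74 \right)} + 19953 = 504 \cdot 74 + 19953 = 37296 + 19953 = 57249$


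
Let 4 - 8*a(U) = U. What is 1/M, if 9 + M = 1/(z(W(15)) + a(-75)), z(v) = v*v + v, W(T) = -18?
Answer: -2527/22735 ≈ -0.11115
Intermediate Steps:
z(v) = v + v² (z(v) = v² + v = v + v²)
a(U) = ½ - U/8
M = -22735/2527 (M = -9 + 1/(-18*(1 - 18) + (½ - ⅛*(-75))) = -9 + 1/(-18*(-17) + (½ + 75/8)) = -9 + 1/(306 + 79/8) = -9 + 1/(2527/8) = -9 + 8/2527 = -22735/2527 ≈ -8.9968)
1/M = 1/(-22735/2527) = -2527/22735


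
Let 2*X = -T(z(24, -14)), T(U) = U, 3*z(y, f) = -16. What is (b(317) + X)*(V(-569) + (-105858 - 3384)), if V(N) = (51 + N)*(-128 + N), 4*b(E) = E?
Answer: 61880833/3 ≈ 2.0627e+7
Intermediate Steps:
b(E) = E/4
V(N) = (-128 + N)*(51 + N)
z(y, f) = -16/3 (z(y, f) = (⅓)*(-16) = -16/3)
X = 8/3 (X = (-1*(-16/3))/2 = (½)*(16/3) = 8/3 ≈ 2.6667)
(b(317) + X)*(V(-569) + (-105858 - 3384)) = ((¼)*317 + 8/3)*((-6528 + (-569)² - 77*(-569)) + (-105858 - 3384)) = (317/4 + 8/3)*((-6528 + 323761 + 43813) - 109242) = 983*(361046 - 109242)/12 = (983/12)*251804 = 61880833/3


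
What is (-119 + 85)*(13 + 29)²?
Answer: -59976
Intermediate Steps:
(-119 + 85)*(13 + 29)² = -34*42² = -34*1764 = -59976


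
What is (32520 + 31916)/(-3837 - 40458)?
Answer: -64436/44295 ≈ -1.4547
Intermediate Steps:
(32520 + 31916)/(-3837 - 40458) = 64436/(-44295) = 64436*(-1/44295) = -64436/44295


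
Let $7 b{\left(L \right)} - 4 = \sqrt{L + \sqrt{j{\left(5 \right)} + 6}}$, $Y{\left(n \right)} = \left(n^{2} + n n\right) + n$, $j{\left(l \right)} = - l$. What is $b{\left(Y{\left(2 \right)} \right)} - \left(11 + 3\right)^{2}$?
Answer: $- \frac{1368}{7} + \frac{\sqrt{11}}{7} \approx -194.95$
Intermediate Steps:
$Y{\left(n \right)} = n + 2 n^{2}$ ($Y{\left(n \right)} = \left(n^{2} + n^{2}\right) + n = 2 n^{2} + n = n + 2 n^{2}$)
$b{\left(L \right)} = \frac{4}{7} + \frac{\sqrt{1 + L}}{7}$ ($b{\left(L \right)} = \frac{4}{7} + \frac{\sqrt{L + \sqrt{\left(-1\right) 5 + 6}}}{7} = \frac{4}{7} + \frac{\sqrt{L + \sqrt{-5 + 6}}}{7} = \frac{4}{7} + \frac{\sqrt{L + \sqrt{1}}}{7} = \frac{4}{7} + \frac{\sqrt{L + 1}}{7} = \frac{4}{7} + \frac{\sqrt{1 + L}}{7}$)
$b{\left(Y{\left(2 \right)} \right)} - \left(11 + 3\right)^{2} = \left(\frac{4}{7} + \frac{\sqrt{1 + 2 \left(1 + 2 \cdot 2\right)}}{7}\right) - \left(11 + 3\right)^{2} = \left(\frac{4}{7} + \frac{\sqrt{1 + 2 \left(1 + 4\right)}}{7}\right) - 14^{2} = \left(\frac{4}{7} + \frac{\sqrt{1 + 2 \cdot 5}}{7}\right) - 196 = \left(\frac{4}{7} + \frac{\sqrt{1 + 10}}{7}\right) - 196 = \left(\frac{4}{7} + \frac{\sqrt{11}}{7}\right) - 196 = - \frac{1368}{7} + \frac{\sqrt{11}}{7}$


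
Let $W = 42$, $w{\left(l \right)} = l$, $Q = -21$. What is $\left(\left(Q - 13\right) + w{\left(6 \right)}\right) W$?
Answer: $-1176$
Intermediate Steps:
$\left(\left(Q - 13\right) + w{\left(6 \right)}\right) W = \left(\left(-21 - 13\right) + 6\right) 42 = \left(-34 + 6\right) 42 = \left(-28\right) 42 = -1176$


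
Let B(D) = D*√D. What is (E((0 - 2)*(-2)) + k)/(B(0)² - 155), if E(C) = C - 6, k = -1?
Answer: 3/155 ≈ 0.019355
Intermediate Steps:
B(D) = D^(3/2)
E(C) = -6 + C
(E((0 - 2)*(-2)) + k)/(B(0)² - 155) = ((-6 + (0 - 2)*(-2)) - 1)/((0^(3/2))² - 155) = ((-6 - 2*(-2)) - 1)/(0² - 155) = ((-6 + 4) - 1)/(0 - 155) = (-2 - 1)/(-155) = -3*(-1/155) = 3/155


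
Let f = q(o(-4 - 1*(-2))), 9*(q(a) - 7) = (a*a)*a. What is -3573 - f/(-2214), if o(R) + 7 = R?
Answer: -3955348/1107 ≈ -3573.0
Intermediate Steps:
o(R) = -7 + R
q(a) = 7 + a³/9 (q(a) = 7 + ((a*a)*a)/9 = 7 + (a²*a)/9 = 7 + a³/9)
f = -74 (f = 7 + (-7 + (-4 - 1*(-2)))³/9 = 7 + (-7 + (-4 + 2))³/9 = 7 + (-7 - 2)³/9 = 7 + (⅑)*(-9)³ = 7 + (⅑)*(-729) = 7 - 81 = -74)
-3573 - f/(-2214) = -3573 - (-74)/(-2214) = -3573 - (-74)*(-1)/2214 = -3573 - 1*37/1107 = -3573 - 37/1107 = -3955348/1107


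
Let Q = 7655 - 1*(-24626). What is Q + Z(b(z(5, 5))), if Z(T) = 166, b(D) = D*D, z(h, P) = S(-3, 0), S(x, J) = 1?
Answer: 32447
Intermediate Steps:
z(h, P) = 1
b(D) = D**2
Q = 32281 (Q = 7655 + 24626 = 32281)
Q + Z(b(z(5, 5))) = 32281 + 166 = 32447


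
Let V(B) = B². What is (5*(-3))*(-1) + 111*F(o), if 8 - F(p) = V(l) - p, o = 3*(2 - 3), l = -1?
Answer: 459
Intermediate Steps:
o = -3 (o = 3*(-1) = -3)
F(p) = 7 + p (F(p) = 8 - ((-1)² - p) = 8 - (1 - p) = 8 + (-1 + p) = 7 + p)
(5*(-3))*(-1) + 111*F(o) = (5*(-3))*(-1) + 111*(7 - 3) = -15*(-1) + 111*4 = 15 + 444 = 459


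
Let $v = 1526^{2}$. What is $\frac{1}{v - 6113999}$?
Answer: $- \frac{1}{3785323} \approx -2.6418 \cdot 10^{-7}$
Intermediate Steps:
$v = 2328676$
$\frac{1}{v - 6113999} = \frac{1}{2328676 - 6113999} = \frac{1}{-3785323} = - \frac{1}{3785323}$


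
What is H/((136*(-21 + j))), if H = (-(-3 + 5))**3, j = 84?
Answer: -1/1071 ≈ -0.00093371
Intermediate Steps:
H = -8 (H = (-1*2)**3 = (-2)**3 = -8)
H/((136*(-21 + j))) = -8*1/(136*(-21 + 84)) = -8/(136*63) = -8/8568 = -8*1/8568 = -1/1071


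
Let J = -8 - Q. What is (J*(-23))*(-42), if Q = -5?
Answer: -2898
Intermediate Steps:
J = -3 (J = -8 - 1*(-5) = -8 + 5 = -3)
(J*(-23))*(-42) = -3*(-23)*(-42) = 69*(-42) = -2898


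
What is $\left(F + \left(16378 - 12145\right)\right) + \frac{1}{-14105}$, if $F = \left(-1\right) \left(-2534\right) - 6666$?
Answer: $\frac{1424604}{14105} \approx 101.0$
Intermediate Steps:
$F = -4132$ ($F = 2534 - 6666 = -4132$)
$\left(F + \left(16378 - 12145\right)\right) + \frac{1}{-14105} = \left(-4132 + \left(16378 - 12145\right)\right) + \frac{1}{-14105} = \left(-4132 + 4233\right) - \frac{1}{14105} = 101 - \frac{1}{14105} = \frac{1424604}{14105}$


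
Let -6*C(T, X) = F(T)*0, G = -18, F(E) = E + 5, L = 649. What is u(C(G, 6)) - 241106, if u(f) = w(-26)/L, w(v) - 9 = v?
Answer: -156477811/649 ≈ -2.4111e+5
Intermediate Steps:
w(v) = 9 + v
F(E) = 5 + E
C(T, X) = 0 (C(T, X) = -(5 + T)*0/6 = -⅙*0 = 0)
u(f) = -17/649 (u(f) = (9 - 26)/649 = -17*1/649 = -17/649)
u(C(G, 6)) - 241106 = -17/649 - 241106 = -156477811/649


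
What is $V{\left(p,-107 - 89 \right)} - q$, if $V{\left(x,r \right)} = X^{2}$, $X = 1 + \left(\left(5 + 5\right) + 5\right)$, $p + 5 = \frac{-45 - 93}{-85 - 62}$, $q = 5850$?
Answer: $-5594$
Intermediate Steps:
$p = - \frac{199}{49}$ ($p = -5 + \frac{-45 - 93}{-85 - 62} = -5 - \frac{138}{-147} = -5 - - \frac{46}{49} = -5 + \frac{46}{49} = - \frac{199}{49} \approx -4.0612$)
$X = 16$ ($X = 1 + \left(10 + 5\right) = 1 + 15 = 16$)
$V{\left(x,r \right)} = 256$ ($V{\left(x,r \right)} = 16^{2} = 256$)
$V{\left(p,-107 - 89 \right)} - q = 256 - 5850 = -5594$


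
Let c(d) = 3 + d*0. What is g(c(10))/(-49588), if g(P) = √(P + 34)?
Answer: -√37/49588 ≈ -0.00012267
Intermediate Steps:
c(d) = 3 (c(d) = 3 + 0 = 3)
g(P) = √(34 + P)
g(c(10))/(-49588) = √(34 + 3)/(-49588) = √37*(-1/49588) = -√37/49588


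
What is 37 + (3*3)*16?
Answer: 181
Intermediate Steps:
37 + (3*3)*16 = 37 + 9*16 = 37 + 144 = 181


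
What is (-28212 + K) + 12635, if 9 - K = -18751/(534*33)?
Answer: -274320545/17622 ≈ -15567.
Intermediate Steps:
K = 177349/17622 (K = 9 - (-18751)/(534*33) = 9 - (-18751)/17622 = 9 - 1*(-18751/17622) = 9 + 18751/17622 = 177349/17622 ≈ 10.064)
(-28212 + K) + 12635 = (-28212 + 177349/17622) + 12635 = -496974515/17622 + 12635 = -274320545/17622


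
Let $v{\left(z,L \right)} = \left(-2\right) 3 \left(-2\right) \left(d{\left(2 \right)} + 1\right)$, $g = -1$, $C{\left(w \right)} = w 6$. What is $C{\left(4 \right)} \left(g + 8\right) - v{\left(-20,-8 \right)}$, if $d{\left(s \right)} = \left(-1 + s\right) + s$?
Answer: $120$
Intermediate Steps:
$C{\left(w \right)} = 6 w$
$d{\left(s \right)} = -1 + 2 s$
$v{\left(z,L \right)} = 48$ ($v{\left(z,L \right)} = \left(-2\right) 3 \left(-2\right) \left(\left(-1 + 2 \cdot 2\right) + 1\right) = \left(-6\right) \left(-2\right) \left(\left(-1 + 4\right) + 1\right) = 12 \left(3 + 1\right) = 12 \cdot 4 = 48$)
$C{\left(4 \right)} \left(g + 8\right) - v{\left(-20,-8 \right)} = 6 \cdot 4 \left(-1 + 8\right) - 48 = 24 \cdot 7 - 48 = 168 - 48 = 120$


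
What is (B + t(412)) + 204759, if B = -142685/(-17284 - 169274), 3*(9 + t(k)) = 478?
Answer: 38227618093/186558 ≈ 2.0491e+5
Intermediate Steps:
t(k) = 451/3 (t(k) = -9 + (⅓)*478 = -9 + 478/3 = 451/3)
B = 142685/186558 (B = -142685/(-186558) = -142685*(-1/186558) = 142685/186558 ≈ 0.76483)
(B + t(412)) + 204759 = (142685/186558 + 451/3) + 204759 = 28188571/186558 + 204759 = 38227618093/186558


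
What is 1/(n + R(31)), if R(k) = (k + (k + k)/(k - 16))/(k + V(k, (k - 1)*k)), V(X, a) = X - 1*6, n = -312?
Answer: -840/261553 ≈ -0.0032116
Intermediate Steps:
V(X, a) = -6 + X (V(X, a) = X - 6 = -6 + X)
R(k) = (k + 2*k/(-16 + k))/(-6 + 2*k) (R(k) = (k + (k + k)/(k - 16))/(k + (-6 + k)) = (k + (2*k)/(-16 + k))/(-6 + 2*k) = (k + 2*k/(-16 + k))/(-6 + 2*k))
1/(n + R(31)) = 1/(-312 + (½)*31*(-14 + 31)/(48 + 31² - 19*31)) = 1/(-312 + (½)*31*17/(48 + 961 - 589)) = 1/(-312 + (½)*31*17/420) = 1/(-312 + (½)*31*(1/420)*17) = 1/(-312 + 527/840) = 1/(-261553/840) = -840/261553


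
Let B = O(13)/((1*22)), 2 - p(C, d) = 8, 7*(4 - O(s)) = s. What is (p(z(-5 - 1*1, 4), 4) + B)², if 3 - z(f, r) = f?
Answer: 826281/23716 ≈ 34.841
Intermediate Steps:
z(f, r) = 3 - f
O(s) = 4 - s/7
p(C, d) = -6 (p(C, d) = 2 - 1*8 = 2 - 8 = -6)
B = 15/154 (B = (4 - ⅐*13)/((1*22)) = (4 - 13/7)/22 = (15/7)*(1/22) = 15/154 ≈ 0.097403)
(p(z(-5 - 1*1, 4), 4) + B)² = (-6 + 15/154)² = (-909/154)² = 826281/23716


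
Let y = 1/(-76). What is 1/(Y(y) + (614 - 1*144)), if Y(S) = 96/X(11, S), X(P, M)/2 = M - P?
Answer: 279/129914 ≈ 0.0021476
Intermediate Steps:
X(P, M) = -2*P + 2*M (X(P, M) = 2*(M - P) = -2*P + 2*M)
y = -1/76 ≈ -0.013158
Y(S) = 96/(-22 + 2*S) (Y(S) = 96/(-2*11 + 2*S) = 96/(-22 + 2*S))
1/(Y(y) + (614 - 1*144)) = 1/(48/(-11 - 1/76) + (614 - 1*144)) = 1/(48/(-837/76) + (614 - 144)) = 1/(48*(-76/837) + 470) = 1/(-1216/279 + 470) = 1/(129914/279) = 279/129914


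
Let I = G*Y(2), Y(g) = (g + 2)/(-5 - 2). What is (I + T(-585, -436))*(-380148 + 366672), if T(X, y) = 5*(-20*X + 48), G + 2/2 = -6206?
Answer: -5875643808/7 ≈ -8.3938e+8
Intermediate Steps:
G = -6207 (G = -1 - 6206 = -6207)
Y(g) = -2/7 - g/7 (Y(g) = (2 + g)/(-7) = (2 + g)*(-⅐) = -2/7 - g/7)
I = 24828/7 (I = -6207*(-2/7 - ⅐*2) = -6207*(-2/7 - 2/7) = -6207*(-4/7) = 24828/7 ≈ 3546.9)
T(X, y) = 240 - 100*X (T(X, y) = 5*(48 - 20*X) = 240 - 100*X)
(I + T(-585, -436))*(-380148 + 366672) = (24828/7 + (240 - 100*(-585)))*(-380148 + 366672) = (24828/7 + (240 + 58500))*(-13476) = (24828/7 + 58740)*(-13476) = (436008/7)*(-13476) = -5875643808/7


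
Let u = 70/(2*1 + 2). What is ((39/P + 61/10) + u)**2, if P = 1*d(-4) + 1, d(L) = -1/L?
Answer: 75076/25 ≈ 3003.0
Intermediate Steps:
P = 5/4 (P = 1*(-1/(-4)) + 1 = 1*(-1*(-1/4)) + 1 = 1*(1/4) + 1 = 1/4 + 1 = 5/4 ≈ 1.2500)
u = 35/2 (u = 70/(2 + 2) = 70/4 = 70*(1/4) = 35/2 ≈ 17.500)
((39/P + 61/10) + u)**2 = ((39/(5/4) + 61/10) + 35/2)**2 = ((39*(4/5) + 61*(1/10)) + 35/2)**2 = ((156/5 + 61/10) + 35/2)**2 = (373/10 + 35/2)**2 = (274/5)**2 = 75076/25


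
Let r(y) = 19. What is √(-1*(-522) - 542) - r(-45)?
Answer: -19 + 2*I*√5 ≈ -19.0 + 4.4721*I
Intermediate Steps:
√(-1*(-522) - 542) - r(-45) = √(-1*(-522) - 542) - 1*19 = √(522 - 542) - 19 = √(-20) - 19 = 2*I*√5 - 19 = -19 + 2*I*√5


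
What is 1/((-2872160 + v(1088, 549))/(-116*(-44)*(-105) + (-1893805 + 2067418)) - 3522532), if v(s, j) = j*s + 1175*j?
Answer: -362307/1276236371551 ≈ -2.8389e-7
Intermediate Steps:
v(s, j) = 1175*j + j*s
1/((-2872160 + v(1088, 549))/(-116*(-44)*(-105) + (-1893805 + 2067418)) - 3522532) = 1/((-2872160 + 549*(1175 + 1088))/(-116*(-44)*(-105) + (-1893805 + 2067418)) - 3522532) = 1/((-2872160 + 549*2263)/(5104*(-105) + 173613) - 3522532) = 1/((-2872160 + 1242387)/(-535920 + 173613) - 3522532) = 1/(-1629773/(-362307) - 3522532) = 1/(-1629773*(-1/362307) - 3522532) = 1/(1629773/362307 - 3522532) = 1/(-1276236371551/362307) = -362307/1276236371551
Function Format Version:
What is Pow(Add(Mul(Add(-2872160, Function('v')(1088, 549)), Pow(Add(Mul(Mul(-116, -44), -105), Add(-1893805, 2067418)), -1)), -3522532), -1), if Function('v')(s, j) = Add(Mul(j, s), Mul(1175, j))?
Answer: Rational(-362307, 1276236371551) ≈ -2.8389e-7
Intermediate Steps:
Function('v')(s, j) = Add(Mul(1175, j), Mul(j, s))
Pow(Add(Mul(Add(-2872160, Function('v')(1088, 549)), Pow(Add(Mul(Mul(-116, -44), -105), Add(-1893805, 2067418)), -1)), -3522532), -1) = Pow(Add(Mul(Add(-2872160, Mul(549, Add(1175, 1088))), Pow(Add(Mul(Mul(-116, -44), -105), Add(-1893805, 2067418)), -1)), -3522532), -1) = Pow(Add(Mul(Add(-2872160, Mul(549, 2263)), Pow(Add(Mul(5104, -105), 173613), -1)), -3522532), -1) = Pow(Add(Mul(Add(-2872160, 1242387), Pow(Add(-535920, 173613), -1)), -3522532), -1) = Pow(Add(Mul(-1629773, Pow(-362307, -1)), -3522532), -1) = Pow(Add(Mul(-1629773, Rational(-1, 362307)), -3522532), -1) = Pow(Add(Rational(1629773, 362307), -3522532), -1) = Pow(Rational(-1276236371551, 362307), -1) = Rational(-362307, 1276236371551)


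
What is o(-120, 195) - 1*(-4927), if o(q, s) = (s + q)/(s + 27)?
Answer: 364623/74 ≈ 4927.3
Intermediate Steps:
o(q, s) = (q + s)/(27 + s)
o(-120, 195) - 1*(-4927) = (-120 + 195)/(27 + 195) - 1*(-4927) = 75/222 + 4927 = (1/222)*75 + 4927 = 25/74 + 4927 = 364623/74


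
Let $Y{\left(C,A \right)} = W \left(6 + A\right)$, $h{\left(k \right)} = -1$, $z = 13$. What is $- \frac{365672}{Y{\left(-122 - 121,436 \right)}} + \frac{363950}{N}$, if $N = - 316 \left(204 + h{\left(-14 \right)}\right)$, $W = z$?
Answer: $- \frac{220244691}{3177538} \approx -69.313$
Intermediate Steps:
$W = 13$
$Y{\left(C,A \right)} = 78 + 13 A$ ($Y{\left(C,A \right)} = 13 \left(6 + A\right) = 78 + 13 A$)
$N = -64148$ ($N = - 316 \left(204 - 1\right) = \left(-316\right) 203 = -64148$)
$- \frac{365672}{Y{\left(-122 - 121,436 \right)}} + \frac{363950}{N} = - \frac{365672}{78 + 13 \cdot 436} + \frac{363950}{-64148} = - \frac{365672}{78 + 5668} + 363950 \left(- \frac{1}{64148}\right) = - \frac{365672}{5746} - \frac{6275}{1106} = \left(-365672\right) \frac{1}{5746} - \frac{6275}{1106} = - \frac{182836}{2873} - \frac{6275}{1106} = - \frac{220244691}{3177538}$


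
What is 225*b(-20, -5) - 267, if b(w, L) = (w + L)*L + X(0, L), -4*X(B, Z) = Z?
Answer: 112557/4 ≈ 28139.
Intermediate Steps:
X(B, Z) = -Z/4
b(w, L) = -L/4 + L*(L + w) (b(w, L) = (w + L)*L - L/4 = (L + w)*L - L/4 = L*(L + w) - L/4 = -L/4 + L*(L + w))
225*b(-20, -5) - 267 = 225*(-5*(-¼ - 5 - 20)) - 267 = 225*(-5*(-101/4)) - 267 = 225*(505/4) - 267 = 113625/4 - 267 = 112557/4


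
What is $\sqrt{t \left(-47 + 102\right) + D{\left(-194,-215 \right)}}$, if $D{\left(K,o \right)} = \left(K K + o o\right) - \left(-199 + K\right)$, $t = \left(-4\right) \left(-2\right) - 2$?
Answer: $2 \sqrt{21146} \approx 290.83$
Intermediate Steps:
$t = 6$ ($t = 8 - 2 = 6$)
$D{\left(K,o \right)} = 199 + K^{2} + o^{2} - K$ ($D{\left(K,o \right)} = \left(K^{2} + o^{2}\right) - \left(-199 + K\right) = 199 + K^{2} + o^{2} - K$)
$\sqrt{t \left(-47 + 102\right) + D{\left(-194,-215 \right)}} = \sqrt{6 \left(-47 + 102\right) + \left(199 + \left(-194\right)^{2} + \left(-215\right)^{2} - -194\right)} = \sqrt{6 \cdot 55 + \left(199 + 37636 + 46225 + 194\right)} = \sqrt{330 + 84254} = \sqrt{84584} = 2 \sqrt{21146}$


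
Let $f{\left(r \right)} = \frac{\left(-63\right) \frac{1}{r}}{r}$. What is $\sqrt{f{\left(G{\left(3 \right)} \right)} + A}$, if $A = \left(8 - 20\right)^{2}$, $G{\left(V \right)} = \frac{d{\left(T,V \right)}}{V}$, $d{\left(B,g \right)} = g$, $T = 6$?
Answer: $9$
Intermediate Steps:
$G{\left(V \right)} = 1$ ($G{\left(V \right)} = \frac{V}{V} = 1$)
$A = 144$ ($A = \left(-12\right)^{2} = 144$)
$f{\left(r \right)} = - \frac{63}{r^{2}}$
$\sqrt{f{\left(G{\left(3 \right)} \right)} + A} = \sqrt{- 63 \cdot 1^{-2} + 144} = \sqrt{\left(-63\right) 1 + 144} = \sqrt{-63 + 144} = \sqrt{81} = 9$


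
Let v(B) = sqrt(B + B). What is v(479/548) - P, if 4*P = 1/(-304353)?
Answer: 1/1217412 + sqrt(131246)/274 ≈ 1.3222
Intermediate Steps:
v(B) = sqrt(2)*sqrt(B) (v(B) = sqrt(2*B) = sqrt(2)*sqrt(B))
P = -1/1217412 (P = (1/4)/(-304353) = (1/4)*(-1/304353) = -1/1217412 ≈ -8.2141e-7)
v(479/548) - P = sqrt(2)*sqrt(479/548) - 1*(-1/1217412) = sqrt(2)*sqrt(479*(1/548)) + 1/1217412 = sqrt(2)*sqrt(479/548) + 1/1217412 = sqrt(2)*(sqrt(65623)/274) + 1/1217412 = sqrt(131246)/274 + 1/1217412 = 1/1217412 + sqrt(131246)/274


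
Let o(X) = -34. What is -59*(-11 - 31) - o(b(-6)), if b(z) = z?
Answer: 2512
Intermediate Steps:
-59*(-11 - 31) - o(b(-6)) = -59*(-11 - 31) - 1*(-34) = -59*(-42) + 34 = 2478 + 34 = 2512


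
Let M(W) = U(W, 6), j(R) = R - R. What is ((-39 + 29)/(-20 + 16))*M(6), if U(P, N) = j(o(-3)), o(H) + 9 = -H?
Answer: 0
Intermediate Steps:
o(H) = -9 - H
j(R) = 0
U(P, N) = 0
M(W) = 0
((-39 + 29)/(-20 + 16))*M(6) = ((-39 + 29)/(-20 + 16))*0 = -10/(-4)*0 = -10*(-¼)*0 = (5/2)*0 = 0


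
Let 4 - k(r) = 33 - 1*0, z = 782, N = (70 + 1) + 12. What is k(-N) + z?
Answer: 753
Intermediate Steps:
N = 83 (N = 71 + 12 = 83)
k(r) = -29 (k(r) = 4 - (33 - 1*0) = 4 - (33 + 0) = 4 - 1*33 = 4 - 33 = -29)
k(-N) + z = -29 + 782 = 753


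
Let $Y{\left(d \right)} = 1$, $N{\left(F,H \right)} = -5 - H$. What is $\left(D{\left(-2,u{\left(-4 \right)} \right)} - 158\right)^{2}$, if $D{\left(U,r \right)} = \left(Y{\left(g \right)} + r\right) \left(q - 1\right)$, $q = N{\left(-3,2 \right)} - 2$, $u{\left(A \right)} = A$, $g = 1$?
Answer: $16384$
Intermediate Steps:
$q = -9$ ($q = \left(-5 - 2\right) - 2 = -7 - 2 = -9$)
$D{\left(U,r \right)} = -10 - 10 r$ ($D{\left(U,r \right)} = \left(1 + r\right) \left(-9 - 1\right) = \left(1 + r\right) \left(-10\right) = -10 - 10 r$)
$\left(D{\left(-2,u{\left(-4 \right)} \right)} - 158\right)^{2} = \left(\left(-10 - -40\right) - 158\right)^{2} = \left(\left(-10 + 40\right) - 158\right)^{2} = \left(30 - 158\right)^{2} = \left(-128\right)^{2} = 16384$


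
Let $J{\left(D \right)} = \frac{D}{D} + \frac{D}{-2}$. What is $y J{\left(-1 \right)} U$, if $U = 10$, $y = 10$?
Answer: $150$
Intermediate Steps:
$J{\left(D \right)} = 1 - \frac{D}{2}$ ($J{\left(D \right)} = 1 + D \left(- \frac{1}{2}\right) = 1 - \frac{D}{2}$)
$y J{\left(-1 \right)} U = 10 \left(1 - - \frac{1}{2}\right) 10 = 10 \left(1 + \frac{1}{2}\right) 10 = 10 \cdot \frac{3}{2} \cdot 10 = 15 \cdot 10 = 150$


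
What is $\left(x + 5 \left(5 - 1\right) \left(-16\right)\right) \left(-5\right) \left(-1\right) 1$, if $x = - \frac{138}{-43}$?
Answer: $- \frac{68110}{43} \approx -1584.0$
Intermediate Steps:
$x = \frac{138}{43}$ ($x = \left(-138\right) \left(- \frac{1}{43}\right) = \frac{138}{43} \approx 3.2093$)
$\left(x + 5 \left(5 - 1\right) \left(-16\right)\right) \left(-5\right) \left(-1\right) 1 = \left(\frac{138}{43} + 5 \left(5 - 1\right) \left(-16\right)\right) \left(-5\right) \left(-1\right) 1 = \left(\frac{138}{43} + 5 \cdot 4 \left(-16\right)\right) 5 \cdot 1 = \left(\frac{138}{43} + 20 \left(-16\right)\right) 5 = \left(\frac{138}{43} - 320\right) 5 = \left(- \frac{13622}{43}\right) 5 = - \frac{68110}{43}$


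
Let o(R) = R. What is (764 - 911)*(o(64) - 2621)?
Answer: 375879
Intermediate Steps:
(764 - 911)*(o(64) - 2621) = (764 - 911)*(64 - 2621) = -147*(-2557) = 375879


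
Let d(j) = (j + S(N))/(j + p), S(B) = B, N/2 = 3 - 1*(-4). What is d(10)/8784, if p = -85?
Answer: -1/27450 ≈ -3.6430e-5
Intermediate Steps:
N = 14 (N = 2*(3 - 1*(-4)) = 2*(3 + 4) = 2*7 = 14)
d(j) = (14 + j)/(-85 + j) (d(j) = (j + 14)/(j - 85) = (14 + j)/(-85 + j))
d(10)/8784 = ((14 + 10)/(-85 + 10))/8784 = (24/(-75))*(1/8784) = -1/75*24*(1/8784) = -8/25*1/8784 = -1/27450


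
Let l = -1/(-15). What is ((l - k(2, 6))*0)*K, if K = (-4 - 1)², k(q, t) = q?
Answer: 0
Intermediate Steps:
l = 1/15 (l = -1*(-1/15) = 1/15 ≈ 0.066667)
K = 25 (K = (-5)² = 25)
((l - k(2, 6))*0)*K = ((1/15 - 1*2)*0)*25 = ((1/15 - 2)*0)*25 = -29/15*0*25 = 0*25 = 0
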